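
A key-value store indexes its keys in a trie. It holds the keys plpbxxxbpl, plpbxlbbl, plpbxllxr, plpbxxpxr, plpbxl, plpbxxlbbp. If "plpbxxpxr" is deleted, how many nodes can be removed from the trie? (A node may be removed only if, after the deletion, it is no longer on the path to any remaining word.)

3

After clearing the end-marker at "plpbxxpxr", prune upward until reaching a node still needed by another word.
The suffix "pxr" (3 nodes) is used only by "plpbxxpxr"; the node for "plpbxx" still has the child "x", so pruning stops there.
Nodes removed: 3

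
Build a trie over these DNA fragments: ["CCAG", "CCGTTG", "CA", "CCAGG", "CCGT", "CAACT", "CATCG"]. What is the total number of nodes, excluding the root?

16

Count nodes per top-level branch (shared prefixes stored once):
  'C'-branch (CA, CAACT, CATCG, CCAG, CCAGG, CCGT, CCGTTG): 16 nodes
Sum: 16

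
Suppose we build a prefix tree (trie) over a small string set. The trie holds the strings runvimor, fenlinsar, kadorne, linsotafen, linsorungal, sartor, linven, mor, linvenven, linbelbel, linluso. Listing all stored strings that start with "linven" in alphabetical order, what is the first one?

linven

Filter for "linven…" and sort: "linven", "linvenven"
The 1st is linven.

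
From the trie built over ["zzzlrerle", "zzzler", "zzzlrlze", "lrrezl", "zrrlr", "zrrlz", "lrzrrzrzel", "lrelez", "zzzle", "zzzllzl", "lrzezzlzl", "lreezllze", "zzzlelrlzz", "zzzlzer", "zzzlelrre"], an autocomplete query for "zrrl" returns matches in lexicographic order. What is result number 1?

zrrlr

Filter for "zrrl…" and sort: "zrrlr", "zrrlz"
Position 1: zrrlr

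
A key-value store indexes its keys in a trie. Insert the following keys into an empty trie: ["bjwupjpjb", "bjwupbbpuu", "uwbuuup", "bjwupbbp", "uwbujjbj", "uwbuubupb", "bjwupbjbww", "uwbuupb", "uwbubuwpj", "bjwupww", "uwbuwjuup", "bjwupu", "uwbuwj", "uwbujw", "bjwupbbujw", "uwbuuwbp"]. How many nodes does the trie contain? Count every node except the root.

Insert word by word; a character creates a node only if that edge doesn't already exist:
  "bjwupjpjb" → 9 new (b, j, w, u, p, j, p, j, b)
  "bjwupbbpuu" → prefix "bjwup" already present; 5 new (b, b, p, u, u)
  "uwbuuup" → 7 new (u, w, b, u, u, u, p)
  "bjwupbbp" → prefix "bjwupbbp" already present; 0 new (none)
  "uwbujjbj" → prefix "uwbu" already present; 4 new (j, j, b, j)
  "uwbuubupb" → prefix "uwbuu" already present; 4 new (b, u, p, b)
  "bjwupbjbww" → prefix "bjwupb" already present; 4 new (j, b, w, w)
  "uwbuupb" → prefix "uwbuu" already present; 2 new (p, b)
  "uwbubuwpj" → prefix "uwbu" already present; 5 new (b, u, w, p, j)
  "bjwupww" → prefix "bjwup" already present; 2 new (w, w)
  "uwbuwjuup" → prefix "uwbu" already present; 5 new (w, j, u, u, p)
  "bjwupu" → prefix "bjwup" already present; 1 new (u)
  "uwbuwj" → prefix "uwbuwj" already present; 0 new (none)
  "uwbujw" → prefix "uwbuj" already present; 1 new (w)
  "bjwupbbujw" → prefix "bjwupbb" already present; 3 new (u, j, w)
  "uwbuuwbp" → prefix "uwbuu" already present; 3 new (w, b, p)
Total nodes = 9 + 5 + 7 + 0 + 4 + 4 + 4 + 2 + 5 + 2 + 5 + 1 + 0 + 1 + 3 + 3 = 55

55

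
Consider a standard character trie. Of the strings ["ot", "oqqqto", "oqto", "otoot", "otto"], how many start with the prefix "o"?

Filter for entries beginning with "o":
Words under "o": oqqqto, oqto, ot, otoot, otto
Count: 5

5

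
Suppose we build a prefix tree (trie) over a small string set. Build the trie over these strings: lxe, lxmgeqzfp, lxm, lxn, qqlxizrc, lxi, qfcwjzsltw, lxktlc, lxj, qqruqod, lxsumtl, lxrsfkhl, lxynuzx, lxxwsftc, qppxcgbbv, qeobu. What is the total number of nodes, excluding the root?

Insert word by word; a character creates a node only if that edge doesn't already exist:
  "lxe" → 3 new (l, x, e)
  "lxmgeqzfp" → prefix "lx" already present; 7 new (m, g, e, q, z, f, p)
  "lxm" → prefix "lxm" already present; 0 new (none)
  "lxn" → prefix "lx" already present; 1 new (n)
  "qqlxizrc" → 8 new (q, q, l, x, i, z, r, c)
  "lxi" → prefix "lx" already present; 1 new (i)
  "qfcwjzsltw" → prefix "q" already present; 9 new (f, c, w, j, z, s, l, t, w)
  "lxktlc" → prefix "lx" already present; 4 new (k, t, l, c)
  "lxj" → prefix "lx" already present; 1 new (j)
  "qqruqod" → prefix "qq" already present; 5 new (r, u, q, o, d)
  "lxsumtl" → prefix "lx" already present; 5 new (s, u, m, t, l)
  "lxrsfkhl" → prefix "lx" already present; 6 new (r, s, f, k, h, l)
  "lxynuzx" → prefix "lx" already present; 5 new (y, n, u, z, x)
  "lxxwsftc" → prefix "lx" already present; 6 new (x, w, s, f, t, c)
  "qppxcgbbv" → prefix "q" already present; 8 new (p, p, x, c, g, b, b, v)
  "qeobu" → prefix "q" already present; 4 new (e, o, b, u)
Total nodes = 3 + 7 + 0 + 1 + 8 + 1 + 9 + 4 + 1 + 5 + 5 + 6 + 5 + 6 + 8 + 4 = 73

73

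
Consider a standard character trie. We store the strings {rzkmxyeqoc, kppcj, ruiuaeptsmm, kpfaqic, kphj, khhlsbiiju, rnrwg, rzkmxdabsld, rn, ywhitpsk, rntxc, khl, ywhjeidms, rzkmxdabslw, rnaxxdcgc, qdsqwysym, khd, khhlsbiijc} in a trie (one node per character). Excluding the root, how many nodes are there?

For each word, the new-node count is its length minus the longest prefix already in the trie:
  "rzkmxyeqoc" → 10 new (r, z, k, m, x, y, e, q, o, c)
  "kppcj" → 5 new (k, p, p, c, j)
  "ruiuaeptsmm" → prefix "r" already present; 10 new (u, i, u, a, e, p, t, s, m, m)
  "kpfaqic" → prefix "kp" already present; 5 new (f, a, q, i, c)
  "kphj" → prefix "kp" already present; 2 new (h, j)
  "khhlsbiiju" → prefix "k" already present; 9 new (h, h, l, s, b, i, i, j, u)
  "rnrwg" → prefix "r" already present; 4 new (n, r, w, g)
  "rzkmxdabsld" → prefix "rzkmx" already present; 6 new (d, a, b, s, l, d)
  "rn" → prefix "rn" already present; 0 new (none)
  "ywhitpsk" → 8 new (y, w, h, i, t, p, s, k)
  "rntxc" → prefix "rn" already present; 3 new (t, x, c)
  "khl" → prefix "kh" already present; 1 new (l)
  "ywhjeidms" → prefix "ywh" already present; 6 new (j, e, i, d, m, s)
  "rzkmxdabslw" → prefix "rzkmxdabsl" already present; 1 new (w)
  "rnaxxdcgc" → prefix "rn" already present; 7 new (a, x, x, d, c, g, c)
  "qdsqwysym" → 9 new (q, d, s, q, w, y, s, y, m)
  "khd" → prefix "kh" already present; 1 new (d)
  "khhlsbiijc" → prefix "khhlsbiij" already present; 1 new (c)
Total nodes = 10 + 5 + 10 + 5 + 2 + 9 + 4 + 6 + 0 + 8 + 3 + 1 + 6 + 1 + 7 + 9 + 1 + 1 = 88

88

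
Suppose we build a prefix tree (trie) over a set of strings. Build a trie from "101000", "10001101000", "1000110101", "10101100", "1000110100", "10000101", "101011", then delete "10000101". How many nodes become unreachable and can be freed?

4

Walk "10000101" from the leaf back toward the root, removing each node that no remaining word uses.
The suffix "0101" (4 nodes) is used only by "10000101"; the node for "1000" still has the child "1", so pruning stops there.
Nodes removed: 4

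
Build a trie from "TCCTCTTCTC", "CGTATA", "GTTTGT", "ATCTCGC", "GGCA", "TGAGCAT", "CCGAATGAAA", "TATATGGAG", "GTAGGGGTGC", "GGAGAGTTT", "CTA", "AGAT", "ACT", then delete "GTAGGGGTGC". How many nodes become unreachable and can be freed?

8

Walk "GTAGGGGTGC" from the leaf back toward the root, removing each node that no remaining word uses.
The suffix "AGGGGTGC" (8 nodes) is used only by "GTAGGGGTGC"; the node for "GT" still has the child "T", so pruning stops there.
Nodes removed: 8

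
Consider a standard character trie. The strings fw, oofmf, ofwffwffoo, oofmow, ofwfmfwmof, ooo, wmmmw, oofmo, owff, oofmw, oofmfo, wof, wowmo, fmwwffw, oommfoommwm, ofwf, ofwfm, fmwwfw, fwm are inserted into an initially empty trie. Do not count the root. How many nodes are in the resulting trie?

Insert word by word; a character creates a node only if that edge doesn't already exist:
  "fw" → 2 new (f, w)
  "oofmf" → 5 new (o, o, f, m, f)
  "ofwffwffoo" → prefix "o" already present; 9 new (f, w, f, f, w, f, f, o, o)
  "oofmow" → prefix "oofm" already present; 2 new (o, w)
  "ofwfmfwmof" → prefix "ofwf" already present; 6 new (m, f, w, m, o, f)
  "ooo" → prefix "oo" already present; 1 new (o)
  "wmmmw" → 5 new (w, m, m, m, w)
  "oofmo" → prefix "oofmo" already present; 0 new (none)
  "owff" → prefix "o" already present; 3 new (w, f, f)
  "oofmw" → prefix "oofm" already present; 1 new (w)
  "oofmfo" → prefix "oofmf" already present; 1 new (o)
  "wof" → prefix "w" already present; 2 new (o, f)
  "wowmo" → prefix "wo" already present; 3 new (w, m, o)
  "fmwwffw" → prefix "f" already present; 6 new (m, w, w, f, f, w)
  "oommfoommwm" → prefix "oo" already present; 9 new (m, m, f, o, o, m, m, w, m)
  "ofwf" → prefix "ofwf" already present; 0 new (none)
  "ofwfm" → prefix "ofwfm" already present; 0 new (none)
  "fmwwfw" → prefix "fmwwf" already present; 1 new (w)
  "fwm" → prefix "fw" already present; 1 new (m)
Total nodes = 2 + 5 + 9 + 2 + 6 + 1 + 5 + 0 + 3 + 1 + 1 + 2 + 3 + 6 + 9 + 0 + 0 + 1 + 1 = 57

57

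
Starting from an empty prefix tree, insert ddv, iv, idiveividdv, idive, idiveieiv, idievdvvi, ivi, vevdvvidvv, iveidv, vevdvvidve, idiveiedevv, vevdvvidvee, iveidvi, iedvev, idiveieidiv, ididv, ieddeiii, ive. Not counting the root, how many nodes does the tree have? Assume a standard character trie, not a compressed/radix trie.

Trace insertions, counting only characters that open a new branch:
  "ddv" → 3 new (d, d, v)
  "iv" → 2 new (i, v)
  "idiveividdv" → prefix "i" already present; 10 new (d, i, v, e, i, v, i, d, d, v)
  "idive" → prefix "idive" already present; 0 new (none)
  "idiveieiv" → prefix "idivei" already present; 3 new (e, i, v)
  "idievdvvi" → prefix "idi" already present; 6 new (e, v, d, v, v, i)
  "ivi" → prefix "iv" already present; 1 new (i)
  "vevdvvidvv" → 10 new (v, e, v, d, v, v, i, d, v, v)
  "iveidv" → prefix "iv" already present; 4 new (e, i, d, v)
  "vevdvvidve" → prefix "vevdvvidv" already present; 1 new (e)
  "idiveiedevv" → prefix "idiveie" already present; 4 new (d, e, v, v)
  "vevdvvidvee" → prefix "vevdvvidve" already present; 1 new (e)
  "iveidvi" → prefix "iveidv" already present; 1 new (i)
  "iedvev" → prefix "i" already present; 5 new (e, d, v, e, v)
  "idiveieidiv" → prefix "idiveiei" already present; 3 new (d, i, v)
  "ididv" → prefix "idi" already present; 2 new (d, v)
  "ieddeiii" → prefix "ied" already present; 5 new (d, e, i, i, i)
  "ive" → prefix "ive" already present; 0 new (none)
Total nodes = 3 + 2 + 10 + 0 + 3 + 6 + 1 + 10 + 4 + 1 + 4 + 1 + 1 + 5 + 3 + 2 + 5 + 0 = 61

61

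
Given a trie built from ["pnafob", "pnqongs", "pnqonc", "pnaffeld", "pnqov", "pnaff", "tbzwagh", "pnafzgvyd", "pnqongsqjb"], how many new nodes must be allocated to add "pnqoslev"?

Walking "pnqoslev" from the root, the first 4 characters ("pnqo") follow existing edges; "s" is the first miss.
New nodes needed: |"pnqoslev"| − 4 = 8 − 4 = 4.

4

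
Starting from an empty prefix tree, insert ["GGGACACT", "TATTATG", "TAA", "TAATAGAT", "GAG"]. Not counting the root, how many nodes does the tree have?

23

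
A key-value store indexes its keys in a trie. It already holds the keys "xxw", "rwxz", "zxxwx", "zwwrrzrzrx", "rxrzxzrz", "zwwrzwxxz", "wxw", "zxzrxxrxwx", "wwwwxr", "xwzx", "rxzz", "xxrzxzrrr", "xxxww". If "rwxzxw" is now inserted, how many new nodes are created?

Walking "rwxzxw" from the root, the first 4 characters ("rwxz") follow existing edges; "x" is the first miss.
New nodes needed: |"rwxzxw"| − 4 = 6 − 4 = 2.

2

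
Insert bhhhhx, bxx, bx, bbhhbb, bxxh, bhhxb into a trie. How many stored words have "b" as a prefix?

6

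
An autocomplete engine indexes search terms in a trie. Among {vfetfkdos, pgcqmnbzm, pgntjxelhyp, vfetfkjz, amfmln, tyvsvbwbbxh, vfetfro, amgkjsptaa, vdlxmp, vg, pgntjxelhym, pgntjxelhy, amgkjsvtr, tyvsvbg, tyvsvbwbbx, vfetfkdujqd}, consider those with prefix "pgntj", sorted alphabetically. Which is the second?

Filter for "pgntj…" and sort: "pgntjxelhy", "pgntjxelhym", "pgntjxelhyp"
Position 2: pgntjxelhym

pgntjxelhym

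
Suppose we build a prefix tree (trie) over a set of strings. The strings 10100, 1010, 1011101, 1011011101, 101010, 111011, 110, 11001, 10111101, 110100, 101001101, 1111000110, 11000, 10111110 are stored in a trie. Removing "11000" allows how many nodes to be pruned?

After clearing the end-marker at "11000", prune upward until reaching a node still needed by another word.
The suffix "0" (1 node) is used only by "11000"; the node for "1100" still has the child "1", so pruning stops there.
Nodes removed: 1

1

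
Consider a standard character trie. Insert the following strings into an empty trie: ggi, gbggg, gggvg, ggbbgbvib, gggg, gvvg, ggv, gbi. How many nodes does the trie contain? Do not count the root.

Count nodes per top-level branch (shared prefixes stored once):
  'g'-branch (gbggg, gbi, ggbbgbvib, gggg, gggvg, ggi, ggv, gvvg): 23 nodes
Sum: 23

23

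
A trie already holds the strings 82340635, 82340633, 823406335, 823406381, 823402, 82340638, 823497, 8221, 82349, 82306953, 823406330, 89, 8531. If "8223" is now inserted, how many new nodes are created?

1

Walking "8223" from the root, the first 3 characters ("822") follow existing edges; "3" is the first miss.
Each of the 1 remaining characters creates one node.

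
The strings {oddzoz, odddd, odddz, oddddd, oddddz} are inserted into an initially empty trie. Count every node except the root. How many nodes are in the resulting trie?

11

Trace insertions, counting only characters that open a new branch:
  "oddzoz" → 6 new (o, d, d, z, o, z)
  "odddd" → prefix "odd" already present; 2 new (d, d)
  "odddz" → prefix "oddd" already present; 1 new (z)
  "oddddd" → prefix "odddd" already present; 1 new (d)
  "oddddz" → prefix "odddd" already present; 1 new (z)
Total nodes = 6 + 2 + 1 + 1 + 1 = 11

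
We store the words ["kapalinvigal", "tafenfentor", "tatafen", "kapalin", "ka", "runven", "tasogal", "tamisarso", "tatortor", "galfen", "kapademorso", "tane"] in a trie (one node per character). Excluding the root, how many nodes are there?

66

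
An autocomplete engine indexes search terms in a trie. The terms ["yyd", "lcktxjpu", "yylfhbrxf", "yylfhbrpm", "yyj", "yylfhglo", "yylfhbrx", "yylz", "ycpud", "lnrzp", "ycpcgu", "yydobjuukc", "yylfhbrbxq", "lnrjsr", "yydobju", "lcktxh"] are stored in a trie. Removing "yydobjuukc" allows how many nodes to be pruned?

3

Walk "yydobjuukc" from the leaf back toward the root, removing each node that no remaining word uses.
The suffix "ukc" (3 nodes) is used only by "yydobjuukc"; "yydobju" is itself a stored word, so pruning stops there.
Nodes removed: 3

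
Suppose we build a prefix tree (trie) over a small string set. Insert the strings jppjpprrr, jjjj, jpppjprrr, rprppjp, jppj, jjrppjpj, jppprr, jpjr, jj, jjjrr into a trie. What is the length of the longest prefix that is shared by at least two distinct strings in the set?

Look for the deepest trie node that still has at least two words in its subtree.
e.g. "jppj" and "jppjpprrr" share the prefix "jppj" of length 4; no pair shares a longer one.
Longest shared-prefix length: 4

4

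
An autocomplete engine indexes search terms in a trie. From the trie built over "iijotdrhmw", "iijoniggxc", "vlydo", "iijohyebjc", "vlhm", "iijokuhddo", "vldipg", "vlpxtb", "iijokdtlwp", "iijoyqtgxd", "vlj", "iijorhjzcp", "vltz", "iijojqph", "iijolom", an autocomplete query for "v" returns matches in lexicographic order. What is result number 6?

Filter for "v…" and sort: "vldipg", "vlhm", "vlj", "vlpxtb", "vltz", "vlydo"
The 6th is vlydo.

vlydo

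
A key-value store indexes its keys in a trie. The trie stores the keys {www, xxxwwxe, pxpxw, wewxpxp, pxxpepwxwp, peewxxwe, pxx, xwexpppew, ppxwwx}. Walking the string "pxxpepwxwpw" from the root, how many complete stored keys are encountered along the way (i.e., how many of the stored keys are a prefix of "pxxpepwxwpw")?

Walk "pxxpepwxwpw" from the root; an end-of-word marker is hit whenever a stored word is a prefix of "pxxpepwxwpw".
Prefixes of the query that are stored words: "pxx", "pxxpepwxwp"
Count: 2

2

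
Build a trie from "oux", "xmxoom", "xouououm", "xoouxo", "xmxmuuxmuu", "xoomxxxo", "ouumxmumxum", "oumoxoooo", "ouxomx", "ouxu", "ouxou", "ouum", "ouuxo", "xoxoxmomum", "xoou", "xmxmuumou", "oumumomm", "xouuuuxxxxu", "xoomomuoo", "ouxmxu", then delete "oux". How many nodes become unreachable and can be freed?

Walk "oux" from the leaf back toward the root, removing each node that no remaining word uses.
Every node on "oux" is still needed (e.g. by "ouxomx"), so nothing is freed.
Nodes removed: 0

0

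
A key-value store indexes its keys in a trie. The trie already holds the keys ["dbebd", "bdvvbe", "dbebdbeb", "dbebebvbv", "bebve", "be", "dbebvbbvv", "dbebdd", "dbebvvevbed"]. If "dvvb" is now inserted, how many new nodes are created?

3

The longest prefix of "dvvb" already in the trie is "d" (length 1).
New nodes needed: |"dvvb"| − 1 = 4 − 1 = 3.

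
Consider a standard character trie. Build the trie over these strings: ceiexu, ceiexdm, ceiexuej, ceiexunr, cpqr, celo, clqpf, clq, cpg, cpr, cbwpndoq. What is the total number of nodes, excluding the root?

30

Insert word by word; a character creates a node only if that edge doesn't already exist:
  "ceiexu" → 6 new (c, e, i, e, x, u)
  "ceiexdm" → prefix "ceiex" already present; 2 new (d, m)
  "ceiexuej" → prefix "ceiexu" already present; 2 new (e, j)
  "ceiexunr" → prefix "ceiexu" already present; 2 new (n, r)
  "cpqr" → prefix "c" already present; 3 new (p, q, r)
  "celo" → prefix "ce" already present; 2 new (l, o)
  "clqpf" → prefix "c" already present; 4 new (l, q, p, f)
  "clq" → prefix "clq" already present; 0 new (none)
  "cpg" → prefix "cp" already present; 1 new (g)
  "cpr" → prefix "cp" already present; 1 new (r)
  "cbwpndoq" → prefix "c" already present; 7 new (b, w, p, n, d, o, q)
Total nodes = 6 + 2 + 2 + 2 + 3 + 2 + 4 + 0 + 1 + 1 + 7 = 30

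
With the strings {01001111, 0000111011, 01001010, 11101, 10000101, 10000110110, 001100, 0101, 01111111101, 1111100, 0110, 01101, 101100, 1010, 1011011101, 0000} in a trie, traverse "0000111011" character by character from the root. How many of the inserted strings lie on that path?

2

Traverse "0000111011" character by character; count nodes along the way that are marked as word ends.
Prefixes of the query that are stored words: "0000", "0000111011"
Count: 2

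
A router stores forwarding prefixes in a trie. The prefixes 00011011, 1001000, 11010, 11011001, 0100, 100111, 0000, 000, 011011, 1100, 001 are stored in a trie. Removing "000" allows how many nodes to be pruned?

After clearing the end-marker at "000", prune upward until reaching a node still needed by another word.
Every node on "000" is still needed (e.g. by "00011011"), so nothing is freed.
Nodes removed: 0

0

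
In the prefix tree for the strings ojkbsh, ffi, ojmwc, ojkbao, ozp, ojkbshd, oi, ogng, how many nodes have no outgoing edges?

7

A leaf is a node with no children — equivalently, the end of a word that is not a proper prefix of any other stored word.
Those words: "ffi", "ogng", "oi", "ojkbao", "ojkbshd", "ojmwc", "ozp"
Leaf count: 7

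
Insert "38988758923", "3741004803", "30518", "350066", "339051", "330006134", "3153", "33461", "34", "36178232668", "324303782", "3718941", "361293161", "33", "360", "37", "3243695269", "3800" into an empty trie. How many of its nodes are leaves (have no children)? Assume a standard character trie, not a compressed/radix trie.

Leaves are exactly the stored words that no other stored word extends.
Those words: "30518", "3153", "324303782", "3243695269", "330006134", "33461", "339051", "34", "350066", "360", "361293161", "36178232668", "3718941", "3741004803", "3800", "38988758923"
Leaf count: 16

16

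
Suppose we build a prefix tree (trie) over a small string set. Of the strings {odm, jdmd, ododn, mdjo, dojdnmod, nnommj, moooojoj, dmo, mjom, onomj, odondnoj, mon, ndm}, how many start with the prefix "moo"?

1

Traverse to the node for "moo", then collect every word in that subtree.
Matches: "moooojoj"
Count: 1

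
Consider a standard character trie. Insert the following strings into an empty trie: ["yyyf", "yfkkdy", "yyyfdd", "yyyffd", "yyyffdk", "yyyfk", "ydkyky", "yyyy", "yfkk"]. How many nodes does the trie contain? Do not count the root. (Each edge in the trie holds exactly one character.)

21

Trie structure (* marks end of a word):
(root)
└─ y
   ├─ d
   │  └─ k
   │     └─ y
   │        └─ k
   │           └─ y *
   ├─ f
   │  └─ k
   │     └─ k *
   │        └─ d
   │           └─ y *
   └─ y
      └─ y
         ├─ f *
         │  ├─ d
         │  │  └─ d *
         │  ├─ f
         │  │  └─ d *
         │  │     └─ k *
         │  └─ k *
         └─ y *
Counting every labelled node above: 21.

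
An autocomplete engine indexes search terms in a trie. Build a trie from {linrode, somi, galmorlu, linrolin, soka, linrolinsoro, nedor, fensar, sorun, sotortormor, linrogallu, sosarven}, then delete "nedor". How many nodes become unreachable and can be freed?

5

After clearing the end-marker at "nedor", prune upward until reaching a node still needed by another word.
No other word shares any prefix with "nedor", so all 5 of its nodes go.
Nodes removed: 5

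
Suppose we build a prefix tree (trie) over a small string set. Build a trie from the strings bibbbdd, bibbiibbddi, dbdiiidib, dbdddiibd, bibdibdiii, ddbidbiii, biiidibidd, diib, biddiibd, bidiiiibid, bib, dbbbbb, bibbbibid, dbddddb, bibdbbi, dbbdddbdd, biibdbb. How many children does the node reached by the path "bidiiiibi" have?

The children of the "bidiiiibi" node are the distinct next characters among strings starting with "bidiiiibi".
Distinct next characters after "bidiiiibi": d.
That node has 1 child edge.

1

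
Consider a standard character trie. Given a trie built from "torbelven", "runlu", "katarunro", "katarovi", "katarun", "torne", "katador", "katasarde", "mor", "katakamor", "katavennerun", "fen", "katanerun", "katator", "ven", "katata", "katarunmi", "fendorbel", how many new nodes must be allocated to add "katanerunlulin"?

"katanerun" is already a path in the trie; the remaining "lulin" must be added.
New nodes needed: |"katanerunlulin"| − 9 = 14 − 9 = 5.

5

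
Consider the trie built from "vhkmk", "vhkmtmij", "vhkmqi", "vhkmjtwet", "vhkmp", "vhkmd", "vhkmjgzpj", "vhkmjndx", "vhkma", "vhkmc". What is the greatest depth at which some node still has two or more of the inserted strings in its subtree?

5

The deepest shared node is where two words last agree before diverging.
e.g. "vhkmjgzpj" and "vhkmjndx" share the prefix "vhkmj" of length 5; no pair shares a longer one.
Longest shared-prefix length: 5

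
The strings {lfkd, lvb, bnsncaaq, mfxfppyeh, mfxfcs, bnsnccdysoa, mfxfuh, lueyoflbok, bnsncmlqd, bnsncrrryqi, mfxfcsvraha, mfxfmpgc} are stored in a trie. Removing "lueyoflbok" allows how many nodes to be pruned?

9

After clearing the end-marker at "lueyoflbok", prune upward until reaching a node still needed by another word.
The suffix "ueyoflbok" (9 nodes) is used only by "lueyoflbok"; the node for "l" still has the child "f", so pruning stops there.
Nodes removed: 9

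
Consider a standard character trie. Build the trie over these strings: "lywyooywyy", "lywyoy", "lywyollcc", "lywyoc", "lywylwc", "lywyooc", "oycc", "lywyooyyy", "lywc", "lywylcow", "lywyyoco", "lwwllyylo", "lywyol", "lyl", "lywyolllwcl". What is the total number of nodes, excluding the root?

Trace insertions, counting only characters that open a new branch:
  "lywyooywyy" → 10 new (l, y, w, y, o, o, y, w, y, y)
  "lywyoy" → prefix "lywyo" already present; 1 new (y)
  "lywyollcc" → prefix "lywyo" already present; 4 new (l, l, c, c)
  "lywyoc" → prefix "lywyo" already present; 1 new (c)
  "lywylwc" → prefix "lywy" already present; 3 new (l, w, c)
  "lywyooc" → prefix "lywyoo" already present; 1 new (c)
  "oycc" → 4 new (o, y, c, c)
  "lywyooyyy" → prefix "lywyooy" already present; 2 new (y, y)
  "lywc" → prefix "lyw" already present; 1 new (c)
  "lywylcow" → prefix "lywyl" already present; 3 new (c, o, w)
  "lywyyoco" → prefix "lywy" already present; 4 new (y, o, c, o)
  "lwwllyylo" → prefix "l" already present; 8 new (w, w, l, l, y, y, l, o)
  "lywyol" → prefix "lywyol" already present; 0 new (none)
  "lyl" → prefix "ly" already present; 1 new (l)
  "lywyolllwcl" → prefix "lywyoll" already present; 4 new (l, w, c, l)
Total nodes = 10 + 1 + 4 + 1 + 3 + 1 + 4 + 2 + 1 + 3 + 4 + 8 + 0 + 1 + 4 = 47

47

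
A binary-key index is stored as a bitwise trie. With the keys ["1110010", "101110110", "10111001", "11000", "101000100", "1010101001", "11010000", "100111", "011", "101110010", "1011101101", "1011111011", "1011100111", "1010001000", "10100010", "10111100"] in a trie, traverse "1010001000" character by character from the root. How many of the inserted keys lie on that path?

Walk "1010001000" from the root; an end-of-word marker is hit whenever a stored word is a prefix of "1010001000".
Prefixes of the query that are stored words: "10100010", "101000100", "1010001000"
Count: 3

3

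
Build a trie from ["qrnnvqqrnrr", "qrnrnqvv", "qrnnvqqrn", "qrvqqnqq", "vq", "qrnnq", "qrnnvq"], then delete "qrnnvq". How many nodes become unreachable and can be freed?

After clearing the end-marker at "qrnnvq", prune upward until reaching a node still needed by another word.
Every node on "qrnnvq" is still needed (e.g. by "qrnnvqqrnrr"), so nothing is freed.
Nodes removed: 0

0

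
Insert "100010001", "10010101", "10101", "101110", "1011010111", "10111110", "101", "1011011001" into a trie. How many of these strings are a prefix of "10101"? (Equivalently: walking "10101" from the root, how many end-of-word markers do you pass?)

2

Check each prefix of "10101" against the stored set — each match is an end-marker on the path.
Prefixes of the query that are stored words: "101", "10101"
Count: 2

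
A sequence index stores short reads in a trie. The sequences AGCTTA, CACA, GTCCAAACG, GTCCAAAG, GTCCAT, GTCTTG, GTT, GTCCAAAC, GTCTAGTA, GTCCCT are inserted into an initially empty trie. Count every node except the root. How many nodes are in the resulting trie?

31

For each word, the new-node count is its length minus the longest prefix already in the trie:
  "AGCTTA" → 6 new (A, G, C, T, T, A)
  "CACA" → 4 new (C, A, C, A)
  "GTCCAAACG" → 9 new (G, T, C, C, A, A, A, C, G)
  "GTCCAAAG" → prefix "GTCCAAA" already present; 1 new (G)
  "GTCCAT" → prefix "GTCCA" already present; 1 new (T)
  "GTCTTG" → prefix "GTC" already present; 3 new (T, T, G)
  "GTT" → prefix "GT" already present; 1 new (T)
  "GTCCAAAC" → prefix "GTCCAAAC" already present; 0 new (none)
  "GTCTAGTA" → prefix "GTCT" already present; 4 new (A, G, T, A)
  "GTCCCT" → prefix "GTCC" already present; 2 new (C, T)
Total nodes = 6 + 4 + 9 + 1 + 1 + 3 + 1 + 0 + 4 + 2 = 31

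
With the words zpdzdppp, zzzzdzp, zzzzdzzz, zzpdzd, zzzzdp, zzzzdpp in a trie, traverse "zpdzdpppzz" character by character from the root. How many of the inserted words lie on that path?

1

Check each prefix of "zpdzdpppzz" against the stored set — each match is an end-marker on the path.
Prefixes of the query that are stored words: "zpdzdppp"
Count: 1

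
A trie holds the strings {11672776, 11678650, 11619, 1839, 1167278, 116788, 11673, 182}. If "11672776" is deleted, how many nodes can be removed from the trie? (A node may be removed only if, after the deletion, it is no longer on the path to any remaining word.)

After clearing the end-marker at "11672776", prune upward until reaching a node still needed by another word.
The suffix "76" (2 nodes) is used only by "11672776"; the node for "116727" still has the child "8", so pruning stops there.
Nodes removed: 2

2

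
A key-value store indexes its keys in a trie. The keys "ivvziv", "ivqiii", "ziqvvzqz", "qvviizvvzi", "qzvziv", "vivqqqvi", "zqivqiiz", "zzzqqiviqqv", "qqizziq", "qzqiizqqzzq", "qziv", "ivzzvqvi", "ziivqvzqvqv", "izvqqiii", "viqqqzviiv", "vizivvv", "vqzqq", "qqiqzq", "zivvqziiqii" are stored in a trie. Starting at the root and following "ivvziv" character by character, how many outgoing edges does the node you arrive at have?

0

Walk "ivvziv" from the root, arriving at one node.
No stored string extends past "ivvziv".
That node has 0 child edges.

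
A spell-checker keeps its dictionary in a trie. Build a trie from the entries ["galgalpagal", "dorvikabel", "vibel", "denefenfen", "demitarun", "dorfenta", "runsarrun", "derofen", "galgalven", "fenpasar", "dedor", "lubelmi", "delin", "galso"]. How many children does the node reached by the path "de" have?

5

The children of the "de" node are the distinct next characters among strings starting with "de".
Characters that immediately follow "de" among the stored strings: {d, l, m, n, r}.
That node has 5 child edges.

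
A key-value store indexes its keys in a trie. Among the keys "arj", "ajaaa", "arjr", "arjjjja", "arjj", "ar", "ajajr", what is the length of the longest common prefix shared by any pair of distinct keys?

Equivalently: take the maximum, over all pairs, of their longest common prefix length.
e.g. "arjj" and "arjjjja" share the prefix "arjj" of length 4; no pair shares a longer one.
Longest shared-prefix length: 4

4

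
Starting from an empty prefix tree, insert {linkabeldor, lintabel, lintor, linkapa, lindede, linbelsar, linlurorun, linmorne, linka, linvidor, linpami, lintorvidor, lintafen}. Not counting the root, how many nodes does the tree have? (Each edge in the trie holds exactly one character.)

For each word, the new-node count is its length minus the longest prefix already in the trie:
  "linkabeldor" → 11 new (l, i, n, k, a, b, e, l, d, o, r)
  "lintabel" → prefix "lin" already present; 5 new (t, a, b, e, l)
  "lintor" → prefix "lint" already present; 2 new (o, r)
  "linkapa" → prefix "linka" already present; 2 new (p, a)
  "lindede" → prefix "lin" already present; 4 new (d, e, d, e)
  "linbelsar" → prefix "lin" already present; 6 new (b, e, l, s, a, r)
  "linlurorun" → prefix "lin" already present; 7 new (l, u, r, o, r, u, n)
  "linmorne" → prefix "lin" already present; 5 new (m, o, r, n, e)
  "linka" → prefix "linka" already present; 0 new (none)
  "linvidor" → prefix "lin" already present; 5 new (v, i, d, o, r)
  "linpami" → prefix "lin" already present; 4 new (p, a, m, i)
  "lintorvidor" → prefix "lintor" already present; 5 new (v, i, d, o, r)
  "lintafen" → prefix "linta" already present; 3 new (f, e, n)
Total nodes = 11 + 5 + 2 + 2 + 4 + 6 + 7 + 5 + 0 + 5 + 4 + 5 + 3 = 59

59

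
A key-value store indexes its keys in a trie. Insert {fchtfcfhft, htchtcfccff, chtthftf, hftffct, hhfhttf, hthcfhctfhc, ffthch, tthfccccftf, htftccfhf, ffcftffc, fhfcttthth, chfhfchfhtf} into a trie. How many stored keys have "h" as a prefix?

Walk to "h"; the words in its subtree are exactly those with that prefix.
Words under "h": hftffct, hhfhttf, htchtcfccff, htftccfhf, hthcfhctfhc
Count: 5

5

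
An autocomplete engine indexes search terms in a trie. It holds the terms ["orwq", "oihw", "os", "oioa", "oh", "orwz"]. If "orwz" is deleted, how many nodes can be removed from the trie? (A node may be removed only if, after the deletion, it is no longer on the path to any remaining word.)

A node on "orwz"'s path can go only if nothing else ends at it or branches off below it.
The suffix "z" (1 node) is used only by "orwz"; the node for "orw" still has the child "q", so pruning stops there.
Nodes removed: 1

1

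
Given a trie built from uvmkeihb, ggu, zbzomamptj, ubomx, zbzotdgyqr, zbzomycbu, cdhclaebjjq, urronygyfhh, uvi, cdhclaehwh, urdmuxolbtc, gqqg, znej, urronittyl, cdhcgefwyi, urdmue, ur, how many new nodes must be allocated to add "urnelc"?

4

"ur" is already a path in the trie; the remaining "nelc" must be added.
Each of the 4 remaining characters creates one node.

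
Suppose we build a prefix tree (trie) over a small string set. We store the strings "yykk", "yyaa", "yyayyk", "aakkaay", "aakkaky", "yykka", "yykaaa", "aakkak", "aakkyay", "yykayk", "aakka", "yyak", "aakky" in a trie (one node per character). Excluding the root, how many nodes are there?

Count nodes per top-level branch (shared prefixes stored once):
  'a'-branch (aakka, aakkaay, aakkak, aakkaky, aakky, aakkyay): 12 nodes
  'y'-branch (yyaa, yyak, yyayyk, yykaaa, yykayk, yykk, yykka): 16 nodes
Sum: 28

28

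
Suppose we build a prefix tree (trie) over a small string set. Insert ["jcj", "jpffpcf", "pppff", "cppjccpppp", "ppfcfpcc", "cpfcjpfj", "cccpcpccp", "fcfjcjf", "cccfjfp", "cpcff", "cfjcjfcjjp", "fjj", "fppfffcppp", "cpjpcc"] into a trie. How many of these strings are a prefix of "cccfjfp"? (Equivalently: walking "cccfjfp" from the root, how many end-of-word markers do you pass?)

1

Walk "cccfjfp" from the root; an end-of-word marker is hit whenever a stored word is a prefix of "cccfjfp".
Prefixes of the query that are stored words: "cccfjfp"
Count: 1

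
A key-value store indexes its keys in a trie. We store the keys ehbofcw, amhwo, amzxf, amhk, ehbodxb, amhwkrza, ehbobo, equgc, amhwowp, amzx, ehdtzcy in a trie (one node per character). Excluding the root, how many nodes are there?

36

Count nodes per top-level branch (shared prefixes stored once):
  'a'-branch (amhk, amhwkrza, amhwo, amhwowp, amzx, amzxf): 15 nodes
  'e'-branch (ehbobo, ehbodxb, ehbofcw, ehdtzcy, equgc): 21 nodes
Sum: 36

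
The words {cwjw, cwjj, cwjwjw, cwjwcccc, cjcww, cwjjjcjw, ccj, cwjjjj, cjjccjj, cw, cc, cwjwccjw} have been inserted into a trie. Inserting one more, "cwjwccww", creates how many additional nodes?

Walking "cwjwccww" from the root, the first 6 characters ("cwjwcc") follow existing edges; "w" is the first miss.
New nodes needed: |"cwjwccww"| − 6 = 8 − 6 = 2.

2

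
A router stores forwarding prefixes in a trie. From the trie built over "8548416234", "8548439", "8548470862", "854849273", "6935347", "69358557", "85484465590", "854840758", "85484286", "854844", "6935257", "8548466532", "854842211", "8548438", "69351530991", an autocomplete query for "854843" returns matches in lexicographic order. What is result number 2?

8548439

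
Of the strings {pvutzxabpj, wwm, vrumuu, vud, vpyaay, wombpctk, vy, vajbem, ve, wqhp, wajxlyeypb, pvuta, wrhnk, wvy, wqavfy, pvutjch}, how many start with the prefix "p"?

3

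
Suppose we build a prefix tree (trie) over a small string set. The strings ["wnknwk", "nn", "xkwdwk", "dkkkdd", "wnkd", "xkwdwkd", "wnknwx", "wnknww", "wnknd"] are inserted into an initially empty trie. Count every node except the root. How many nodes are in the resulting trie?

25

Count nodes per top-level branch (shared prefixes stored once):
  'd'-branch (dkkkdd): 6 nodes
  'n'-branch (nn): 2 nodes
  'w'-branch (wnkd, wnknd, wnknwk, wnknww, wnknwx): 10 nodes
  'x'-branch (xkwdwk, xkwdwkd): 7 nodes
Sum: 25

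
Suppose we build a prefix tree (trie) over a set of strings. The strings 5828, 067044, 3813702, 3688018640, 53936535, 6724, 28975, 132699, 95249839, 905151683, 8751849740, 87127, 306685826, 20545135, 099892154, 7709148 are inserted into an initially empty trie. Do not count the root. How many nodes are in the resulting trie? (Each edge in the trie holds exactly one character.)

107

Trace insertions, counting only characters that open a new branch:
  "5828" → 4 new (5, 8, 2, 8)
  "067044" → 6 new (0, 6, 7, 0, 4, 4)
  "3813702" → 7 new (3, 8, 1, 3, 7, 0, 2)
  "3688018640" → prefix "3" already present; 9 new (6, 8, 8, 0, 1, 8, 6, 4, 0)
  "53936535" → prefix "5" already present; 7 new (3, 9, 3, 6, 5, 3, 5)
  "6724" → 4 new (6, 7, 2, 4)
  "28975" → 5 new (2, 8, 9, 7, 5)
  "132699" → 6 new (1, 3, 2, 6, 9, 9)
  "95249839" → 8 new (9, 5, 2, 4, 9, 8, 3, 9)
  "905151683" → prefix "9" already present; 8 new (0, 5, 1, 5, 1, 6, 8, 3)
  "8751849740" → 10 new (8, 7, 5, 1, 8, 4, 9, 7, 4, 0)
  "87127" → prefix "87" already present; 3 new (1, 2, 7)
  "306685826" → prefix "3" already present; 8 new (0, 6, 6, 8, 5, 8, 2, 6)
  "20545135" → prefix "2" already present; 7 new (0, 5, 4, 5, 1, 3, 5)
  "099892154" → prefix "0" already present; 8 new (9, 9, 8, 9, 2, 1, 5, 4)
  "7709148" → 7 new (7, 7, 0, 9, 1, 4, 8)
Total nodes = 4 + 6 + 7 + 9 + 7 + 4 + 5 + 6 + 8 + 8 + 10 + 3 + 8 + 7 + 8 + 7 = 107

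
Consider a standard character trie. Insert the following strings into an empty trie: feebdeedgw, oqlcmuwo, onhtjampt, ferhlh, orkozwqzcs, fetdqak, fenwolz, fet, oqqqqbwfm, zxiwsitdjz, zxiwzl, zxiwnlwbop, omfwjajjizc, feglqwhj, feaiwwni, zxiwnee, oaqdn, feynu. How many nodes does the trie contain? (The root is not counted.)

105

Insert word by word; a character creates a node only if that edge doesn't already exist:
  "feebdeedgw" → 10 new (f, e, e, b, d, e, e, d, g, w)
  "oqlcmuwo" → 8 new (o, q, l, c, m, u, w, o)
  "onhtjampt" → prefix "o" already present; 8 new (n, h, t, j, a, m, p, t)
  "ferhlh" → prefix "fe" already present; 4 new (r, h, l, h)
  "orkozwqzcs" → prefix "o" already present; 9 new (r, k, o, z, w, q, z, c, s)
  "fetdqak" → prefix "fe" already present; 5 new (t, d, q, a, k)
  "fenwolz" → prefix "fe" already present; 5 new (n, w, o, l, z)
  "fet" → prefix "fet" already present; 0 new (none)
  "oqqqqbwfm" → prefix "oq" already present; 7 new (q, q, q, b, w, f, m)
  "zxiwsitdjz" → 10 new (z, x, i, w, s, i, t, d, j, z)
  "zxiwzl" → prefix "zxiw" already present; 2 new (z, l)
  "zxiwnlwbop" → prefix "zxiw" already present; 6 new (n, l, w, b, o, p)
  "omfwjajjizc" → prefix "o" already present; 10 new (m, f, w, j, a, j, j, i, z, c)
  "feglqwhj" → prefix "fe" already present; 6 new (g, l, q, w, h, j)
  "feaiwwni" → prefix "fe" already present; 6 new (a, i, w, w, n, i)
  "zxiwnee" → prefix "zxiwn" already present; 2 new (e, e)
  "oaqdn" → prefix "o" already present; 4 new (a, q, d, n)
  "feynu" → prefix "fe" already present; 3 new (y, n, u)
Total nodes = 10 + 8 + 8 + 4 + 9 + 5 + 5 + 0 + 7 + 10 + 2 + 6 + 10 + 6 + 6 + 2 + 4 + 3 = 105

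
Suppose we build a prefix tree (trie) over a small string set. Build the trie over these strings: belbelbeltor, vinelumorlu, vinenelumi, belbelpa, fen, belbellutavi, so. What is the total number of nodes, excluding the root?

42

For each word, the new-node count is its length minus the longest prefix already in the trie:
  "belbelbeltor" → 12 new (b, e, l, b, e, l, b, e, l, t, o, r)
  "vinelumorlu" → 11 new (v, i, n, e, l, u, m, o, r, l, u)
  "vinenelumi" → prefix "vine" already present; 6 new (n, e, l, u, m, i)
  "belbelpa" → prefix "belbel" already present; 2 new (p, a)
  "fen" → 3 new (f, e, n)
  "belbellutavi" → prefix "belbel" already present; 6 new (l, u, t, a, v, i)
  "so" → 2 new (s, o)
Total nodes = 12 + 11 + 6 + 2 + 3 + 6 + 2 = 42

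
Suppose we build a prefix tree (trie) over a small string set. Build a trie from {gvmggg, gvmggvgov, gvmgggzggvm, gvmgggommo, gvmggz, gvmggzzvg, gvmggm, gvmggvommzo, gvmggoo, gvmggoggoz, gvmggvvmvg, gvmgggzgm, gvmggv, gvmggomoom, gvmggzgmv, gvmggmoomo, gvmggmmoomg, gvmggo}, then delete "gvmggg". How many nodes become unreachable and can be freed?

Walk "gvmggg" from the leaf back toward the root, removing each node that no remaining word uses.
Every node on "gvmggg" is still needed (e.g. by "gvmgggzggvm"), so nothing is freed.
Nodes removed: 0

0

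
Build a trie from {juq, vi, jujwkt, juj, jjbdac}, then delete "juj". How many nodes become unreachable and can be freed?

0

Walk "juj" from the leaf back toward the root, removing each node that no remaining word uses.
Every node on "juj" is still needed (e.g. by "jujwkt"), so nothing is freed.
Nodes removed: 0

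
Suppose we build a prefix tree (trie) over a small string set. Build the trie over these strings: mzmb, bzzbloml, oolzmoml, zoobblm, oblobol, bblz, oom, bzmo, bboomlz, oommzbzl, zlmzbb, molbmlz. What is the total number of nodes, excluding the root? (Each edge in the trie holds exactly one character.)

60

Trace insertions, counting only characters that open a new branch:
  "mzmb" → 4 new (m, z, m, b)
  "bzzbloml" → 8 new (b, z, z, b, l, o, m, l)
  "oolzmoml" → 8 new (o, o, l, z, m, o, m, l)
  "zoobblm" → 7 new (z, o, o, b, b, l, m)
  "oblobol" → prefix "o" already present; 6 new (b, l, o, b, o, l)
  "bblz" → prefix "b" already present; 3 new (b, l, z)
  "oom" → prefix "oo" already present; 1 new (m)
  "bzmo" → prefix "bz" already present; 2 new (m, o)
  "bboomlz" → prefix "bb" already present; 5 new (o, o, m, l, z)
  "oommzbzl" → prefix "oom" already present; 5 new (m, z, b, z, l)
  "zlmzbb" → prefix "z" already present; 5 new (l, m, z, b, b)
  "molbmlz" → prefix "m" already present; 6 new (o, l, b, m, l, z)
Total nodes = 4 + 8 + 8 + 7 + 6 + 3 + 1 + 2 + 5 + 5 + 5 + 6 = 60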